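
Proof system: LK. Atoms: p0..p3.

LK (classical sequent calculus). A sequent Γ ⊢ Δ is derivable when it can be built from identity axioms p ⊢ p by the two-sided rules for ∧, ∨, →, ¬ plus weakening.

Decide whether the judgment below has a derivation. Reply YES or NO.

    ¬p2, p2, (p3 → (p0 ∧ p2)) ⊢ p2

Derivation (root first):
[→L] ¬p2, p2, (p3 → (p0 ∧ p2)) ⊢ p2
  [WR] p2, ¬p2 ⊢ p3
    [¬L] p2, ¬p2 ⊢ 
      [Ax] p2 ⊢ p2
  [∧L] (p0 ∧ p2) ⊢ p2
    [WL] p2, p0 ⊢ p2
      [Ax] p2 ⊢ p2

Result: YES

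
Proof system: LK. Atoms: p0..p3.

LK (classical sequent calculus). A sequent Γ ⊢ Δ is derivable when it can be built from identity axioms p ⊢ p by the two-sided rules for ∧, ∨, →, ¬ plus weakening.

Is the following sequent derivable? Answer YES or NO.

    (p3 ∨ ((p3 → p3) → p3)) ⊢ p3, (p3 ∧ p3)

Proof tree:
[∨L] (p3 ∨ ((p3 → p3) → p3)) ⊢ p3, (p3 ∧ p3)
  [∧R] p3 ⊢ (p3 ∧ p3)
    [Ax] p3 ⊢ p3
    [Ax] p3 ⊢ p3
  [→L] ((p3 → p3) → p3) ⊢ p3
    [→R]  ⊢ (p3 → p3)
      [Ax] p3 ⊢ p3
    [Ax] p3 ⊢ p3

Result: YES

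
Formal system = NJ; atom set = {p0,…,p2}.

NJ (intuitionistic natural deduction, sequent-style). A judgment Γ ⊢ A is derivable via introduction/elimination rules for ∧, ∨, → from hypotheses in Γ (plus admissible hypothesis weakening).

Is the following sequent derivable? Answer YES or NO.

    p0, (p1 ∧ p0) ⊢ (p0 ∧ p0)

Proof tree:
[Wk] p0, (p1 ∧ p0) ⊢ (p0 ∧ p0)
  [∧I] p0 ⊢ (p0 ∧ p0)
    [Ax] p0 ⊢ p0
    [Ax] p0 ⊢ p0

Result: YES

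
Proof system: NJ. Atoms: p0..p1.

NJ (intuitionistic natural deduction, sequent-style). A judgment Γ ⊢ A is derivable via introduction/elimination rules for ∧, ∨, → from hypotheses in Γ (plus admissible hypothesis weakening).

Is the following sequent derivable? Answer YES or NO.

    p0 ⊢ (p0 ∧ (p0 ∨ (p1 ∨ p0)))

Proof tree:
[∧I] p0 ⊢ (p0 ∧ (p0 ∨ (p1 ∨ p0)))
  [Ax] p0 ⊢ p0
  [∨I₂] p0 ⊢ (p0 ∨ (p1 ∨ p0))
    [∨I₂] p0 ⊢ (p1 ∨ p0)
      [Ax] p0 ⊢ p0

Result: YES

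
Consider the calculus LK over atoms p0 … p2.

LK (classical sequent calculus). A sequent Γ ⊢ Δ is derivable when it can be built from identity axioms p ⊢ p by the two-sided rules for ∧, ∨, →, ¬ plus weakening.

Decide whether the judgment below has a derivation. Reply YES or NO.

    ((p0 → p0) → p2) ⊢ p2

Derivation trace:
[→L] ((p0 → p0) → p2) ⊢ p2
  [→R]  ⊢ (p0 → p0)
    [Ax] p0 ⊢ p0
  [Ax] p2 ⊢ p2

Result: YES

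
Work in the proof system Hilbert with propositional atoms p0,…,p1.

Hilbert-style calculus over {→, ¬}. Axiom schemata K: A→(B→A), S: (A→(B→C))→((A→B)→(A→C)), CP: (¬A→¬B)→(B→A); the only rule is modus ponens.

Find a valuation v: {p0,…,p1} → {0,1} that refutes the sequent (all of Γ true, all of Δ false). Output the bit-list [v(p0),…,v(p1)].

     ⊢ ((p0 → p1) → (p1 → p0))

Search for a countermodel by truth-table:
  v=00: Γ:[] Δ:[((p0 → p1) → (p1 → p0))=T] refutes=False
  v=01: Γ:[] Δ:[((p0 → p1) → (p1 → p0))=F] refutes=True  ← countermodel

Result: [0, 1]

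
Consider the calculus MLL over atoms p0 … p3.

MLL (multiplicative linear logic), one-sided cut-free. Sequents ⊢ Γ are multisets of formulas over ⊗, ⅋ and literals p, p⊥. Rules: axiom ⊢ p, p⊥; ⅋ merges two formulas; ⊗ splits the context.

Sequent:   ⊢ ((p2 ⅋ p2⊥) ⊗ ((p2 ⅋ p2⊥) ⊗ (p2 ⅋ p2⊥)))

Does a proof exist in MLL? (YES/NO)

Proof tree:
[⊗]  ⊢ ((p2 ⅋ p2⊥) ⊗ ((p2 ⅋ p2⊥) ⊗ (p2 ⅋ p2⊥)))
  [⅋]  ⊢ (p2 ⅋ p2⊥)
    [Ax]  ⊢ p2, p2⊥
  [⊗]  ⊢ ((p2 ⅋ p2⊥) ⊗ (p2 ⅋ p2⊥))
    [⅋]  ⊢ (p2 ⅋ p2⊥)
      [Ax]  ⊢ p2, p2⊥
    [⅋]  ⊢ (p2 ⅋ p2⊥)
      [Ax]  ⊢ p2, p2⊥

Result: YES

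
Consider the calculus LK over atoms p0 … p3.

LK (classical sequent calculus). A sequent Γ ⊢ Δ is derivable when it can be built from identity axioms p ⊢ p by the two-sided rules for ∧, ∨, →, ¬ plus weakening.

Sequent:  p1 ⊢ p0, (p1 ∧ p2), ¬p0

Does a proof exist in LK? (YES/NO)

Derivation trace:
[¬R] p1 ⊢ p0, (p1 ∧ p2), ¬p0
  [∧R] p1, p0 ⊢ p0, (p1 ∧ p2)
    [Ax] p1 ⊢ p1
    [WR] p0 ⊢ p0, p2
      [Ax] p0 ⊢ p0

Result: YES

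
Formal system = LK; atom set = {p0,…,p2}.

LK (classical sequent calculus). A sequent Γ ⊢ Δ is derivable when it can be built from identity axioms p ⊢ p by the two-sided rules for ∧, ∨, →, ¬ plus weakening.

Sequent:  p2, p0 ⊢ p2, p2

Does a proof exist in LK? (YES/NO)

Proof tree:
[WR] p2, p0 ⊢ p2, p2
  [WL] p2, p0 ⊢ p2
    [Ax] p2 ⊢ p2

Result: YES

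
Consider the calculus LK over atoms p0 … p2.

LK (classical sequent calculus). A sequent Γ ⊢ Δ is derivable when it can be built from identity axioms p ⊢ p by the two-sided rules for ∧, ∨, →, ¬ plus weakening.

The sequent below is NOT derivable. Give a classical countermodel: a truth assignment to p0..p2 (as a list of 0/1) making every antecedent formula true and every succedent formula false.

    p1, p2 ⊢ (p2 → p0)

Enumerate valuations to refute Γ ⊢ Δ:
  v=000: Γ:[p1=F, p2=F] Δ:[(p2 → p0)=T] refutes=False
  v=001: Γ:[p1=F, p2=T] Δ:[(p2 → p0)=F] refutes=False
  v=010: Γ:[p1=T, p2=F] Δ:[(p2 → p0)=T] refutes=False
  v=011: Γ:[p1=T, p2=T] Δ:[(p2 → p0)=F] refutes=True  ← countermodel

Result: [0, 1, 1]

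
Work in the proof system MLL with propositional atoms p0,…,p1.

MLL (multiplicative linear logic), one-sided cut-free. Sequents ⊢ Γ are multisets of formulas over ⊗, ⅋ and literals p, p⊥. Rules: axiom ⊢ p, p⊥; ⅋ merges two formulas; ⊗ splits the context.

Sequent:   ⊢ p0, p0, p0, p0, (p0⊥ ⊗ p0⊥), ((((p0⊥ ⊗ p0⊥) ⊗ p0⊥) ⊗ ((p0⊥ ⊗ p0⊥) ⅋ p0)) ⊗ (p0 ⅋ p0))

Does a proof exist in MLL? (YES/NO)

Derivation trace:
[⊗]  ⊢ p0, p0, p0, p0, (p0⊥ ⊗ p0⊥), ((((p0⊥ ⊗ p0⊥) ⊗ p0⊥) ⊗ ((p0⊥ ⊗ p0⊥) ⅋ p0)) ⊗ (p0 ⅋ p0))
  [⊗]  ⊢ p0, p0, p0, p0, (((p0⊥ ⊗ p0⊥) ⊗ p0⊥) ⊗ ((p0⊥ ⊗ p0⊥) ⅋ p0))
    [⊗]  ⊢ p0, p0, p0, ((p0⊥ ⊗ p0⊥) ⊗ p0⊥)
      [⊗]  ⊢ p0, p0, (p0⊥ ⊗ p0⊥)
        [Ax]  ⊢ p0, p0⊥
        [Ax]  ⊢ p0, p0⊥
      [Ax]  ⊢ p0, p0⊥
    [⅋]  ⊢ p0, ((p0⊥ ⊗ p0⊥) ⅋ p0)
      [⊗]  ⊢ p0, p0, (p0⊥ ⊗ p0⊥)
        [Ax]  ⊢ p0, p0⊥
        [Ax]  ⊢ p0, p0⊥
  [⅋]  ⊢ (p0⊥ ⊗ p0⊥), (p0 ⅋ p0)
    [⊗]  ⊢ p0, p0, (p0⊥ ⊗ p0⊥)
      [Ax]  ⊢ p0, p0⊥
      [Ax]  ⊢ p0, p0⊥

Result: YES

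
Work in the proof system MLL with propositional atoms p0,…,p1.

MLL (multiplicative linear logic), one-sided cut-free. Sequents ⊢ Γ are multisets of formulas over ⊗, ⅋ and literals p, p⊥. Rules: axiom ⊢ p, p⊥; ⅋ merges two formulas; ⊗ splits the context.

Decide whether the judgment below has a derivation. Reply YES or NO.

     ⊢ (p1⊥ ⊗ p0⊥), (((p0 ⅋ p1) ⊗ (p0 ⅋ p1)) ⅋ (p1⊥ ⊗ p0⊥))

Derivation (root first):
[⅋]  ⊢ (p1⊥ ⊗ p0⊥), (((p0 ⅋ p1) ⊗ (p0 ⅋ p1)) ⅋ (p1⊥ ⊗ p0⊥))
  [⊗]  ⊢ (p1⊥ ⊗ p0⊥), (p1⊥ ⊗ p0⊥), ((p0 ⅋ p1) ⊗ (p0 ⅋ p1))
    [⅋]  ⊢ (p1⊥ ⊗ p0⊥), (p0 ⅋ p1)
      [⊗]  ⊢ p1, p0, (p1⊥ ⊗ p0⊥)
        [Ax]  ⊢ p1, p1⊥
        [Ax]  ⊢ p0, p0⊥
    [⅋]  ⊢ (p1⊥ ⊗ p0⊥), (p0 ⅋ p1)
      [⊗]  ⊢ p1, p0, (p1⊥ ⊗ p0⊥)
        [Ax]  ⊢ p1, p1⊥
        [Ax]  ⊢ p0, p0⊥

Result: YES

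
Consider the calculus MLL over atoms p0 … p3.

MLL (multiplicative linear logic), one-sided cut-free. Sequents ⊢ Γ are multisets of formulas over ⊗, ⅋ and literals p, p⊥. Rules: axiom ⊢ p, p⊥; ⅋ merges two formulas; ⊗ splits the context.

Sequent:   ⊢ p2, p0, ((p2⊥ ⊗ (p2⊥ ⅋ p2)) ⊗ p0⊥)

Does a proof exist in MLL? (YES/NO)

Derivation trace:
[⊗]  ⊢ p2, p0, ((p2⊥ ⊗ (p2⊥ ⅋ p2)) ⊗ p0⊥)
  [⊗]  ⊢ p2, (p2⊥ ⊗ (p2⊥ ⅋ p2))
    [Ax]  ⊢ p2, p2⊥
    [⅋]  ⊢ (p2⊥ ⅋ p2)
      [Ax]  ⊢ p2, p2⊥
  [Ax]  ⊢ p0, p0⊥

Result: YES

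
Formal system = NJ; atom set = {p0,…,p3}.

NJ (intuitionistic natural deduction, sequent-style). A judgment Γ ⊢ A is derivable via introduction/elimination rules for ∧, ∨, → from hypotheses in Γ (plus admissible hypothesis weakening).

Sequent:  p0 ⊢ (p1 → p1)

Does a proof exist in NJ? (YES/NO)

Derivation (root first):
[Wk] p0 ⊢ (p1 → p1)
  [→I]  ⊢ (p1 → p1)
    [Ax] p1 ⊢ p1

Result: YES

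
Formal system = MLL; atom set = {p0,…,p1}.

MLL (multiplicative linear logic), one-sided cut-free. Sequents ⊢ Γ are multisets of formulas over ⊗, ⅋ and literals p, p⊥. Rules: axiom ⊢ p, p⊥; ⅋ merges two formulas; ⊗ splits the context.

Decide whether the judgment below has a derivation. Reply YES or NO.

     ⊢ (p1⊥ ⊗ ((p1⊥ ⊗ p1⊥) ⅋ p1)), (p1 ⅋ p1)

Derivation (root first):
[⅋]  ⊢ (p1⊥ ⊗ ((p1⊥ ⊗ p1⊥) ⅋ p1)), (p1 ⅋ p1)
  [⊗]  ⊢ p1, p1, (p1⊥ ⊗ ((p1⊥ ⊗ p1⊥) ⅋ p1))
    [Ax]  ⊢ p1, p1⊥
    [⅋]  ⊢ p1, ((p1⊥ ⊗ p1⊥) ⅋ p1)
      [⊗]  ⊢ p1, p1, (p1⊥ ⊗ p1⊥)
        [Ax]  ⊢ p1, p1⊥
        [Ax]  ⊢ p1, p1⊥

Result: YES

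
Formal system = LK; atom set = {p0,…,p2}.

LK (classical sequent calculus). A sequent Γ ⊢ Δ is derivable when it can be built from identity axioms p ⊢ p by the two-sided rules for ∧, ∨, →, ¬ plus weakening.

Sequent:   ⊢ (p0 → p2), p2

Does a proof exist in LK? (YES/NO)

Truth-table refutation:
  v=000: Γ:[] Δ:[(p0 → p2)=T, p2=F] refutes=False
  v=001: Γ:[] Δ:[(p0 → p2)=T, p2=T] refutes=False
  v=010: Γ:[] Δ:[(p0 → p2)=T, p2=F] refutes=False
  v=011: Γ:[] Δ:[(p0 → p2)=T, p2=T] refutes=False
  v=100: Γ:[] Δ:[(p0 → p2)=F, p2=F] refutes=True  ← countermodel

Result: NO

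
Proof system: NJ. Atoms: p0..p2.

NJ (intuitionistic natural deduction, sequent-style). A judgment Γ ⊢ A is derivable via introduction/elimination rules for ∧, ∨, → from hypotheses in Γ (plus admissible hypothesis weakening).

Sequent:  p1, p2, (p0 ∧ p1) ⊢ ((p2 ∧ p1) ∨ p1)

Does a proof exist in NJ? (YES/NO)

Derivation trace:
[Wk] p1, p2, (p0 ∧ p1) ⊢ ((p2 ∧ p1) ∨ p1)
  [∨I₁] p1, p2 ⊢ ((p2 ∧ p1) ∨ p1)
    [∧I] p1, p2 ⊢ (p2 ∧ p1)
      [Ax] p2 ⊢ p2
      [Ax] p1 ⊢ p1

Result: YES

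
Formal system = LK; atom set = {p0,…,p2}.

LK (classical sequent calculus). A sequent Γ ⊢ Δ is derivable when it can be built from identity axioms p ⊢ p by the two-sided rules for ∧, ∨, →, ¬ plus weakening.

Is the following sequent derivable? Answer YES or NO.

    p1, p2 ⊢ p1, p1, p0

Proof tree:
[WL] p1, p2 ⊢ p1, p1, p0
  [WR] p1 ⊢ p1, p1, p0
    [WR] p1 ⊢ p1, p1
      [Ax] p1 ⊢ p1

Result: YES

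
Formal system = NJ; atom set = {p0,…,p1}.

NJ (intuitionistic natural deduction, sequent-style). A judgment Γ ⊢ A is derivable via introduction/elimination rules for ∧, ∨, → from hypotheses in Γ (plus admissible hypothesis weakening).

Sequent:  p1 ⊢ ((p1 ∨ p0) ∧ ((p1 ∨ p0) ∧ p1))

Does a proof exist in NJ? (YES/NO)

Derivation (root first):
[∧I] p1 ⊢ ((p1 ∨ p0) ∧ ((p1 ∨ p0) ∧ p1))
  [∨I₁] p1 ⊢ (p1 ∨ p0)
    [Ax] p1 ⊢ p1
  [∧I] p1 ⊢ ((p1 ∨ p0) ∧ p1)
    [∨I₁] p1 ⊢ (p1 ∨ p0)
      [Ax] p1 ⊢ p1
    [Ax] p1 ⊢ p1

Result: YES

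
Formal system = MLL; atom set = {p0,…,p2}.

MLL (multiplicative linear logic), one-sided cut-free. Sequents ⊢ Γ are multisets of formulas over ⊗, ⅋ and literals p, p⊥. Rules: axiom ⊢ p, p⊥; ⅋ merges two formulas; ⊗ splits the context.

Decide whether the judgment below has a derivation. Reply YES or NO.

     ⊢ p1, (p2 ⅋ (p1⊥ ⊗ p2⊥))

Proof tree:
[⅋]  ⊢ p1, (p2 ⅋ (p1⊥ ⊗ p2⊥))
  [⊗]  ⊢ p1, p2, (p1⊥ ⊗ p2⊥)
    [Ax]  ⊢ p1, p1⊥
    [Ax]  ⊢ p2, p2⊥

Result: YES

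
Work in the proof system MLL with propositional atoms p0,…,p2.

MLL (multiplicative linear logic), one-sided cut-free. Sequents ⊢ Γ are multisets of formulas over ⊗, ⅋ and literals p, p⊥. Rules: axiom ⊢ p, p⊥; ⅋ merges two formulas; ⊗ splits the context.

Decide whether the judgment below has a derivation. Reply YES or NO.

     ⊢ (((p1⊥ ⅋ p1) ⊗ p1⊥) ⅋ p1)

Derivation trace:
[⅋]  ⊢ (((p1⊥ ⅋ p1) ⊗ p1⊥) ⅋ p1)
  [⊗]  ⊢ p1, ((p1⊥ ⅋ p1) ⊗ p1⊥)
    [⅋]  ⊢ (p1⊥ ⅋ p1)
      [Ax]  ⊢ p1, p1⊥
    [Ax]  ⊢ p1, p1⊥

Result: YES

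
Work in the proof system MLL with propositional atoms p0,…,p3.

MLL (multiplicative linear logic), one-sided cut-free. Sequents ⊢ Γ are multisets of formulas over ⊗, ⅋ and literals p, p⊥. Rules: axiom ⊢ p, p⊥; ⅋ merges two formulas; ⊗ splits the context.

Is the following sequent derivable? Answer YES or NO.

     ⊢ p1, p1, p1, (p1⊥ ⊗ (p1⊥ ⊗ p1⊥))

Derivation trace:
[⊗]  ⊢ p1, p1, p1, (p1⊥ ⊗ (p1⊥ ⊗ p1⊥))
  [Ax]  ⊢ p1, p1⊥
  [⊗]  ⊢ p1, p1, (p1⊥ ⊗ p1⊥)
    [Ax]  ⊢ p1, p1⊥
    [Ax]  ⊢ p1, p1⊥

Result: YES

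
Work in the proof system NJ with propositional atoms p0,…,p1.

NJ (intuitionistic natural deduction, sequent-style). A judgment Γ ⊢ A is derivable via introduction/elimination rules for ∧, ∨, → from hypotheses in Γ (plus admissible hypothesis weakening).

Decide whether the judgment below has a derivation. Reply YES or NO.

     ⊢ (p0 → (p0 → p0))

Derivation trace:
[→I]  ⊢ (p0 → (p0 → p0))
  [→I] p0 ⊢ (p0 → p0)
    [Wk] p0, p0 ⊢ p0
      [Ax] p0 ⊢ p0

Result: YES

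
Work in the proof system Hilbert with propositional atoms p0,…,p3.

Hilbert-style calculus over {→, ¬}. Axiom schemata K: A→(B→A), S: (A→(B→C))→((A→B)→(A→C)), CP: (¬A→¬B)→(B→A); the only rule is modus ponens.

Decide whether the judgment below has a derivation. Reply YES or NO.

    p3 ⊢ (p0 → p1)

Truth-table refutation:
  v=0000: Γ:[p3=F] Δ:[(p0 → p1)=T] refutes=False
  v=0001: Γ:[p3=T] Δ:[(p0 → p1)=T] refutes=False
  v=0010: Γ:[p3=F] Δ:[(p0 → p1)=T] refutes=False
  v=0011: Γ:[p3=T] Δ:[(p0 → p1)=T] refutes=False
  v=0100: Γ:[p3=F] Δ:[(p0 → p1)=T] refutes=False
  v=0101: Γ:[p3=T] Δ:[(p0 → p1)=T] refutes=False
  v=0110: Γ:[p3=F] Δ:[(p0 → p1)=T] refutes=False
  v=0111: Γ:[p3=T] Δ:[(p0 → p1)=T] refutes=False
  v=1000: Γ:[p3=F] Δ:[(p0 → p1)=F] refutes=False
  v=1001: Γ:[p3=T] Δ:[(p0 → p1)=F] refutes=True  ← countermodel

Result: NO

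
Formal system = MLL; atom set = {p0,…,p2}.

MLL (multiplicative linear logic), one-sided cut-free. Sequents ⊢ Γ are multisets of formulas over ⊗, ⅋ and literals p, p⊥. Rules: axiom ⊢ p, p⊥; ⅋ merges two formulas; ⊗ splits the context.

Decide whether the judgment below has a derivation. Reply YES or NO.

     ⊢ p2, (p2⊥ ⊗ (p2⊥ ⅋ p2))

Proof tree:
[⊗]  ⊢ p2, (p2⊥ ⊗ (p2⊥ ⅋ p2))
  [Ax]  ⊢ p2, p2⊥
  [⅋]  ⊢ (p2⊥ ⅋ p2)
    [Ax]  ⊢ p2, p2⊥

Result: YES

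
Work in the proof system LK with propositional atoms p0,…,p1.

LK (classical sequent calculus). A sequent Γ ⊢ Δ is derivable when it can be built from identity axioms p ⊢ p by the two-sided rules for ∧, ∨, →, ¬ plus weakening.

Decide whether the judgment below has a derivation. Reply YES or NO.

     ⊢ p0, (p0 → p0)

Derivation (root first):
[→R]  ⊢ p0, (p0 → p0)
  [WR] p0 ⊢ p0, p0
    [Ax] p0 ⊢ p0

Result: YES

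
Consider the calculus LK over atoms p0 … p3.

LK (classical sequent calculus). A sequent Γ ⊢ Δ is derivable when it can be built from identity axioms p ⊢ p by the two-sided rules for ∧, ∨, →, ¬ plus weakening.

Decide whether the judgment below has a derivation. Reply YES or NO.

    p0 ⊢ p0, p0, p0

Derivation (root first):
[WR] p0 ⊢ p0, p0, p0
  [WR] p0 ⊢ p0, p0
    [Ax] p0 ⊢ p0

Result: YES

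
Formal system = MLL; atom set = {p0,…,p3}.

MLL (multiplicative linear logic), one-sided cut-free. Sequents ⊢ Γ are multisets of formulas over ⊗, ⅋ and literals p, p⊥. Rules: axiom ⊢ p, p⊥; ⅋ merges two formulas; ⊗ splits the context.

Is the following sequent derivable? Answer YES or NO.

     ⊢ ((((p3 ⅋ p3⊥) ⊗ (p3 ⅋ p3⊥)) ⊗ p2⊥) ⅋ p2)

Derivation trace:
[⅋]  ⊢ ((((p3 ⅋ p3⊥) ⊗ (p3 ⅋ p3⊥)) ⊗ p2⊥) ⅋ p2)
  [⊗]  ⊢ p2, (((p3 ⅋ p3⊥) ⊗ (p3 ⅋ p3⊥)) ⊗ p2⊥)
    [⊗]  ⊢ ((p3 ⅋ p3⊥) ⊗ (p3 ⅋ p3⊥))
      [⅋]  ⊢ (p3 ⅋ p3⊥)
        [Ax]  ⊢ p3, p3⊥
      [⅋]  ⊢ (p3 ⅋ p3⊥)
        [Ax]  ⊢ p3, p3⊥
    [Ax]  ⊢ p2, p2⊥

Result: YES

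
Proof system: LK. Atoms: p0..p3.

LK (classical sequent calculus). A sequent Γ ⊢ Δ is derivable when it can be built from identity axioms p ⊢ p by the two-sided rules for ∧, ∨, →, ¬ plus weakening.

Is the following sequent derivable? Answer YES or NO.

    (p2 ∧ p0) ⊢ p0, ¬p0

Derivation (root first):
[∧L] (p2 ∧ p0) ⊢ p0, ¬p0
  [WL] p0, p2 ⊢ p0, ¬p0
    [¬R] p0 ⊢ p0, ¬p0
      [WL] p0, p0 ⊢ p0
        [Ax] p0 ⊢ p0

Result: YES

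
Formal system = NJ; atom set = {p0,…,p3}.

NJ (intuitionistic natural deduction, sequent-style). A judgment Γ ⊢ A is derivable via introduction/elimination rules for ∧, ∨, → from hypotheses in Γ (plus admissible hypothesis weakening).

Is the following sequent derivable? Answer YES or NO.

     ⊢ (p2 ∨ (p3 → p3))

Proof tree:
[∨I₂]  ⊢ (p2 ∨ (p3 → p3))
  [→I]  ⊢ (p3 → p3)
    [Ax] p3 ⊢ p3

Result: YES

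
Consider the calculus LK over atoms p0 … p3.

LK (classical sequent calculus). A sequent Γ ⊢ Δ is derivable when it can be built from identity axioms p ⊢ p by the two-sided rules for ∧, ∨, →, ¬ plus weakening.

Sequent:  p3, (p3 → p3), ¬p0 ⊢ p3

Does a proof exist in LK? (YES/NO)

Derivation (root first):
[¬L] p3, (p3 → p3), ¬p0 ⊢ p3
  [→L] p3, (p3 → p3) ⊢ p3, p0
    [Ax] p3 ⊢ p3
    [WR] p3 ⊢ p3, p0
      [Ax] p3 ⊢ p3

Result: YES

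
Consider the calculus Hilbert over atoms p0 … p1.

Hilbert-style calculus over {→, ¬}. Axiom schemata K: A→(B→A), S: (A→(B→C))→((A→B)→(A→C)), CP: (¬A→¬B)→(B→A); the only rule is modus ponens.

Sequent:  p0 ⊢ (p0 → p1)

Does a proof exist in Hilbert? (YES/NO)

Search for a countermodel by truth-table:
  v=00: Γ:[p0=F] Δ:[(p0 → p1)=T] refutes=False
  v=01: Γ:[p0=F] Δ:[(p0 → p1)=T] refutes=False
  v=10: Γ:[p0=T] Δ:[(p0 → p1)=F] refutes=True  ← countermodel

Result: NO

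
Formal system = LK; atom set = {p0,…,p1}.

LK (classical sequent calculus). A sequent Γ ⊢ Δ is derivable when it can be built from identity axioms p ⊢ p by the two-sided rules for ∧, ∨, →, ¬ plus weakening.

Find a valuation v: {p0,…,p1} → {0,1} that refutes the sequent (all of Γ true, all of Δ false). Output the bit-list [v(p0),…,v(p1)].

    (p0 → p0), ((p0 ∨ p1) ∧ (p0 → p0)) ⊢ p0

Truth-table refutation:
  v=00: Γ:[(p0 → p0)=T, ((p0 ∨ p1) ∧ (p0 → p0))=F] Δ:[p0=F] refutes=False
  v=01: Γ:[(p0 → p0)=T, ((p0 ∨ p1) ∧ (p0 → p0))=T] Δ:[p0=F] refutes=True  ← countermodel

Result: [0, 1]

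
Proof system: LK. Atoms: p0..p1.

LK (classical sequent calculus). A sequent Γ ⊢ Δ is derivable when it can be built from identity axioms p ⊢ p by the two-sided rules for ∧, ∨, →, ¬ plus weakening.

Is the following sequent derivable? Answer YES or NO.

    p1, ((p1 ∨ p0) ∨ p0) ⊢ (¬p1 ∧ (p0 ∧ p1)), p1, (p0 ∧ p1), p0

Proof tree:
[∨L] p1, ((p1 ∨ p0) ∨ p0) ⊢ (¬p1 ∧ (p0 ∧ p1)), p1, (p0 ∧ p1), p0
  [∨L] (p1 ∨ p0) ⊢ p1, p0
    [Ax] p1 ⊢ p1
    [Ax] p0 ⊢ p0
  [∧R] p1, p0 ⊢ (p0 ∧ p1), (¬p1 ∧ (p0 ∧ p1))
    [¬R] p0 ⊢ (p0 ∧ p1), ¬p1
      [∧R] p1, p0 ⊢ (p0 ∧ p1)
        [Ax] p0 ⊢ p0
        [Ax] p1 ⊢ p1
    [∧R] p1, p0 ⊢ (p0 ∧ p1)
      [Ax] p0 ⊢ p0
      [Ax] p1 ⊢ p1

Result: YES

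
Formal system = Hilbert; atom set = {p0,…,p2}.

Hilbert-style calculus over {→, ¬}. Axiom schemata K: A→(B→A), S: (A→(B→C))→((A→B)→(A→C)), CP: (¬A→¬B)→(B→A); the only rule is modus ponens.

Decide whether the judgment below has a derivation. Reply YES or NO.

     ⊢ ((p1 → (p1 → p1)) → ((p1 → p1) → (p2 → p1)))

Search for a countermodel by truth-table:
  v=000: Γ:[] Δ:[((p1 → (p1 → p1)) → ((p1 → p1) → (p2 → p1)))=T] refutes=False
  v=001: Γ:[] Δ:[((p1 → (p1 → p1)) → ((p1 → p1) → (p2 → p1)))=F] refutes=True  ← countermodel

Result: NO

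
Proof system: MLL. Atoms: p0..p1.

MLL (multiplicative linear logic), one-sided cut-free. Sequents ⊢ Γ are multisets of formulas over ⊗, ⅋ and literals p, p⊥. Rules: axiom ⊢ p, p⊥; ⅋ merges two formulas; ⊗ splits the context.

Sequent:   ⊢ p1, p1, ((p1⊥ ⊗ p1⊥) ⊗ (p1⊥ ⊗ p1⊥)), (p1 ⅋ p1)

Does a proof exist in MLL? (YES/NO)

Proof tree:
[⅋]  ⊢ p1, p1, ((p1⊥ ⊗ p1⊥) ⊗ (p1⊥ ⊗ p1⊥)), (p1 ⅋ p1)
  [⊗]  ⊢ p1, p1, p1, p1, ((p1⊥ ⊗ p1⊥) ⊗ (p1⊥ ⊗ p1⊥))
    [⊗]  ⊢ p1, p1, (p1⊥ ⊗ p1⊥)
      [Ax]  ⊢ p1, p1⊥
      [Ax]  ⊢ p1, p1⊥
    [⊗]  ⊢ p1, p1, (p1⊥ ⊗ p1⊥)
      [Ax]  ⊢ p1, p1⊥
      [Ax]  ⊢ p1, p1⊥

Result: YES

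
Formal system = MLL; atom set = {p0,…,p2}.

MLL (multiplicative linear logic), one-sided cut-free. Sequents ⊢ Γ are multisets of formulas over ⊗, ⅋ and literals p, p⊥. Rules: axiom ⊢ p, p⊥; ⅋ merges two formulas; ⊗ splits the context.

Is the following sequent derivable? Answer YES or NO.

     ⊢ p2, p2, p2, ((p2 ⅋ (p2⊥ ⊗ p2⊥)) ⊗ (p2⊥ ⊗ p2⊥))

Derivation (root first):
[⊗]  ⊢ p2, p2, p2, ((p2 ⅋ (p2⊥ ⊗ p2⊥)) ⊗ (p2⊥ ⊗ p2⊥))
  [⅋]  ⊢ p2, (p2 ⅋ (p2⊥ ⊗ p2⊥))
    [⊗]  ⊢ p2, p2, (p2⊥ ⊗ p2⊥)
      [Ax]  ⊢ p2, p2⊥
      [Ax]  ⊢ p2, p2⊥
  [⊗]  ⊢ p2, p2, (p2⊥ ⊗ p2⊥)
    [Ax]  ⊢ p2, p2⊥
    [Ax]  ⊢ p2, p2⊥

Result: YES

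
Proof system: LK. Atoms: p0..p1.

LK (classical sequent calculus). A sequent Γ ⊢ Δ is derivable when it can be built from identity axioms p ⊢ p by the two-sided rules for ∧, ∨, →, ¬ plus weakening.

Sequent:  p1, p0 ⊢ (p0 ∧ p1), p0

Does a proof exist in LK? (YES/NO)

Derivation (root first):
[WR] p1, p0 ⊢ (p0 ∧ p1), p0
  [∧R] p1, p0 ⊢ (p0 ∧ p1)
    [Ax] p0 ⊢ p0
    [Ax] p1 ⊢ p1

Result: YES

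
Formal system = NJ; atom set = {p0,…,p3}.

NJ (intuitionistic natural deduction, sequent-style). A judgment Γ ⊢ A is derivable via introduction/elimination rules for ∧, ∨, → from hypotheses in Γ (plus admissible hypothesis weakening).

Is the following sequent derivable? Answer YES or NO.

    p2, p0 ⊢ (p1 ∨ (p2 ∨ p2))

Proof tree:
[∨I₂] p2, p0 ⊢ (p1 ∨ (p2 ∨ p2))
  [∨I₂] p2, p0 ⊢ (p2 ∨ p2)
    [Wk] p2, p0 ⊢ p2
      [Ax] p2 ⊢ p2

Result: YES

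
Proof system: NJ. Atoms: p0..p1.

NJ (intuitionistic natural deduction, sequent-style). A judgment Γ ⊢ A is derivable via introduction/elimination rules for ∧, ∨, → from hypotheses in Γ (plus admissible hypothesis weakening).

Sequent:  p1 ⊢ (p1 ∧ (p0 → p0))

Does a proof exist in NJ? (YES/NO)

Derivation (root first):
[∧I] p1 ⊢ (p1 ∧ (p0 → p0))
  [Ax] p1 ⊢ p1
  [→I]  ⊢ (p0 → p0)
    [Ax] p0 ⊢ p0

Result: YES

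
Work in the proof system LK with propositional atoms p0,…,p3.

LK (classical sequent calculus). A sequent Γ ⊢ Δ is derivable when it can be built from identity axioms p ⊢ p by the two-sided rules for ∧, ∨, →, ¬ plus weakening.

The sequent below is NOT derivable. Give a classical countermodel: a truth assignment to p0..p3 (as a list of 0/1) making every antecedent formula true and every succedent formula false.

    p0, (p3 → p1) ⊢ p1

Enumerate valuations to refute Γ ⊢ Δ:
  v=0000: Γ:[p0=F, (p3 → p1)=T] Δ:[p1=F] refutes=False
  v=0001: Γ:[p0=F, (p3 → p1)=F] Δ:[p1=F] refutes=False
  v=0010: Γ:[p0=F, (p3 → p1)=T] Δ:[p1=F] refutes=False
  v=0011: Γ:[p0=F, (p3 → p1)=F] Δ:[p1=F] refutes=False
  v=0100: Γ:[p0=F, (p3 → p1)=T] Δ:[p1=T] refutes=False
  v=0101: Γ:[p0=F, (p3 → p1)=T] Δ:[p1=T] refutes=False
  v=0110: Γ:[p0=F, (p3 → p1)=T] Δ:[p1=T] refutes=False
  v=0111: Γ:[p0=F, (p3 → p1)=T] Δ:[p1=T] refutes=False
  v=1000: Γ:[p0=T, (p3 → p1)=T] Δ:[p1=F] refutes=True  ← countermodel

Result: [1, 0, 0, 0]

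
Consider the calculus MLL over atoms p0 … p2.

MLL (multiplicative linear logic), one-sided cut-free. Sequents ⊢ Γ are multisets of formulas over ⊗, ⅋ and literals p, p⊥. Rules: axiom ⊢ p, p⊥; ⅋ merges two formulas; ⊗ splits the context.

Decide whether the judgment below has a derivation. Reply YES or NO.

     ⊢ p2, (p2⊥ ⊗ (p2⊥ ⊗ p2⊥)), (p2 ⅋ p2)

Derivation (root first):
[⅋]  ⊢ p2, (p2⊥ ⊗ (p2⊥ ⊗ p2⊥)), (p2 ⅋ p2)
  [⊗]  ⊢ p2, p2, p2, (p2⊥ ⊗ (p2⊥ ⊗ p2⊥))
    [Ax]  ⊢ p2, p2⊥
    [⊗]  ⊢ p2, p2, (p2⊥ ⊗ p2⊥)
      [Ax]  ⊢ p2, p2⊥
      [Ax]  ⊢ p2, p2⊥

Result: YES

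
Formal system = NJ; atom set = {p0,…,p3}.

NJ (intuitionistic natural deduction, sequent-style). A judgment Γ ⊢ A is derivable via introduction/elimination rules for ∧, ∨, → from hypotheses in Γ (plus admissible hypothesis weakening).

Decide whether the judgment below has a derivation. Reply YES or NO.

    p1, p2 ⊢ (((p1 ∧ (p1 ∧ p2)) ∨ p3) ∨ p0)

Derivation (root first):
[∨I₁] p1, p2 ⊢ (((p1 ∧ (p1 ∧ p2)) ∨ p3) ∨ p0)
  [∨I₁] p1, p2 ⊢ ((p1 ∧ (p1 ∧ p2)) ∨ p3)
    [∧I] p1, p2 ⊢ (p1 ∧ (p1 ∧ p2))
      [Ax] p1 ⊢ p1
      [∧I] p1, p2 ⊢ (p1 ∧ p2)
        [Ax] p1 ⊢ p1
        [Ax] p2 ⊢ p2

Result: YES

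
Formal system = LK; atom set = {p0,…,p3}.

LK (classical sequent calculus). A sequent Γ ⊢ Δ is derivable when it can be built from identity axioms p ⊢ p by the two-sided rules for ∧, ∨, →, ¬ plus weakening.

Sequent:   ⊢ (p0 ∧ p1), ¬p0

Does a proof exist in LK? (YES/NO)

Search for a countermodel by truth-table:
  v=0000: Γ:[] Δ:[(p0 ∧ p1)=F, ¬p0=T] refutes=False
  v=0001: Γ:[] Δ:[(p0 ∧ p1)=F, ¬p0=T] refutes=False
  v=0010: Γ:[] Δ:[(p0 ∧ p1)=F, ¬p0=T] refutes=False
  v=0011: Γ:[] Δ:[(p0 ∧ p1)=F, ¬p0=T] refutes=False
  v=0100: Γ:[] Δ:[(p0 ∧ p1)=F, ¬p0=T] refutes=False
  v=0101: Γ:[] Δ:[(p0 ∧ p1)=F, ¬p0=T] refutes=False
  v=0110: Γ:[] Δ:[(p0 ∧ p1)=F, ¬p0=T] refutes=False
  v=0111: Γ:[] Δ:[(p0 ∧ p1)=F, ¬p0=T] refutes=False
  v=1000: Γ:[] Δ:[(p0 ∧ p1)=F, ¬p0=F] refutes=True  ← countermodel

Result: NO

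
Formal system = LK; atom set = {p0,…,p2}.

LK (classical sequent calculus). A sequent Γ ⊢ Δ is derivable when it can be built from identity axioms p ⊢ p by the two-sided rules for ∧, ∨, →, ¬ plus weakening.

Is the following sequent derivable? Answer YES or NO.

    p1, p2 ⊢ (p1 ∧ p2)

Derivation (root first):
[∧R] p1, p2 ⊢ (p1 ∧ p2)
  [Ax] p1 ⊢ p1
  [WL] p2, p2 ⊢ p2
    [Ax] p2 ⊢ p2

Result: YES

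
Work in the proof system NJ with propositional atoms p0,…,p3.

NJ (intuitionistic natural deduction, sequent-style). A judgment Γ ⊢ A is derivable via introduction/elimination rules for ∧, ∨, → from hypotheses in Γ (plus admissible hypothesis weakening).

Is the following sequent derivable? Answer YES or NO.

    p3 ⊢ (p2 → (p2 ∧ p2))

Proof tree:
[→I] p3 ⊢ (p2 → (p2 ∧ p2))
  [Wk] p2, p3 ⊢ (p2 ∧ p2)
    [∧I] p2 ⊢ (p2 ∧ p2)
      [Ax] p2 ⊢ p2
      [Ax] p2 ⊢ p2

Result: YES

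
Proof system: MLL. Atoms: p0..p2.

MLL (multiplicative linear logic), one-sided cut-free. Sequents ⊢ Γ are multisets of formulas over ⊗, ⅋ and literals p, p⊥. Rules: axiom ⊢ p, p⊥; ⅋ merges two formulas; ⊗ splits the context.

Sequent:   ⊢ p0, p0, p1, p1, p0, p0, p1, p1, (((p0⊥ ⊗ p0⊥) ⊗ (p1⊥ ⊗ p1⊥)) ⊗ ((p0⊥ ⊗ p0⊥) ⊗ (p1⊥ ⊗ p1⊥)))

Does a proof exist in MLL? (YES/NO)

Derivation trace:
[⊗]  ⊢ p0, p0, p1, p1, p0, p0, p1, p1, (((p0⊥ ⊗ p0⊥) ⊗ (p1⊥ ⊗ p1⊥)) ⊗ ((p0⊥ ⊗ p0⊥) ⊗ (p1⊥ ⊗ p1⊥)))
  [⊗]  ⊢ p0, p0, p1, p1, ((p0⊥ ⊗ p0⊥) ⊗ (p1⊥ ⊗ p1⊥))
    [⊗]  ⊢ p0, p0, (p0⊥ ⊗ p0⊥)
      [Ax]  ⊢ p0, p0⊥
      [Ax]  ⊢ p0, p0⊥
    [⊗]  ⊢ p1, p1, (p1⊥ ⊗ p1⊥)
      [Ax]  ⊢ p1, p1⊥
      [Ax]  ⊢ p1, p1⊥
  [⊗]  ⊢ p0, p0, p1, p1, ((p0⊥ ⊗ p0⊥) ⊗ (p1⊥ ⊗ p1⊥))
    [⊗]  ⊢ p0, p0, (p0⊥ ⊗ p0⊥)
      [Ax]  ⊢ p0, p0⊥
      [Ax]  ⊢ p0, p0⊥
    [⊗]  ⊢ p1, p1, (p1⊥ ⊗ p1⊥)
      [Ax]  ⊢ p1, p1⊥
      [Ax]  ⊢ p1, p1⊥

Result: YES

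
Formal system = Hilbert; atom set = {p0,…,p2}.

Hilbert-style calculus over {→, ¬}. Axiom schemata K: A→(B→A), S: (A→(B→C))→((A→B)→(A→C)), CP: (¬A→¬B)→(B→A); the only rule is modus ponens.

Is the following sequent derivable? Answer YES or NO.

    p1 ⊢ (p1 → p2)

Search for a countermodel by truth-table:
  v=000: Γ:[p1=F] Δ:[(p1 → p2)=T] refutes=False
  v=001: Γ:[p1=F] Δ:[(p1 → p2)=T] refutes=False
  v=010: Γ:[p1=T] Δ:[(p1 → p2)=F] refutes=True  ← countermodel

Result: NO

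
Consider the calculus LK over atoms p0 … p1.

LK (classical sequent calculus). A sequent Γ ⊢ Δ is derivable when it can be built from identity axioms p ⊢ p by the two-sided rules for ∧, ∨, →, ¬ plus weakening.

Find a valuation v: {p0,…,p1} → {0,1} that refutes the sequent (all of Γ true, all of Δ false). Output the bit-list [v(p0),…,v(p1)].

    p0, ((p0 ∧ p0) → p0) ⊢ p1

Enumerate valuations to refute Γ ⊢ Δ:
  v=00: Γ:[p0=F, ((p0 ∧ p0) → p0)=T] Δ:[p1=F] refutes=False
  v=01: Γ:[p0=F, ((p0 ∧ p0) → p0)=T] Δ:[p1=T] refutes=False
  v=10: Γ:[p0=T, ((p0 ∧ p0) → p0)=T] Δ:[p1=F] refutes=True  ← countermodel

Result: [1, 0]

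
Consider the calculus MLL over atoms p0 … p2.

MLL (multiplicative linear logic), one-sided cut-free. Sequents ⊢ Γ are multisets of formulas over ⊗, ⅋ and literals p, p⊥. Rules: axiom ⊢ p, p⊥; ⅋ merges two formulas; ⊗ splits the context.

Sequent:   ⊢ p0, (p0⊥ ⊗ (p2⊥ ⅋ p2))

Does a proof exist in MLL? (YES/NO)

Derivation trace:
[⊗]  ⊢ p0, (p0⊥ ⊗ (p2⊥ ⅋ p2))
  [Ax]  ⊢ p0, p0⊥
  [⅋]  ⊢ (p2⊥ ⅋ p2)
    [Ax]  ⊢ p2, p2⊥

Result: YES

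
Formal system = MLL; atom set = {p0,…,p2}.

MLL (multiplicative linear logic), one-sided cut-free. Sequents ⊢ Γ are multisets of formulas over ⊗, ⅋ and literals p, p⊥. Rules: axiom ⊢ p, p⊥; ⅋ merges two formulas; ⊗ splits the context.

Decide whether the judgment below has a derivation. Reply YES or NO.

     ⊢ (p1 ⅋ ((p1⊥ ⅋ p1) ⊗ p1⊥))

Derivation trace:
[⅋]  ⊢ (p1 ⅋ ((p1⊥ ⅋ p1) ⊗ p1⊥))
  [⊗]  ⊢ p1, ((p1⊥ ⅋ p1) ⊗ p1⊥)
    [⅋]  ⊢ (p1⊥ ⅋ p1)
      [Ax]  ⊢ p1, p1⊥
    [Ax]  ⊢ p1, p1⊥

Result: YES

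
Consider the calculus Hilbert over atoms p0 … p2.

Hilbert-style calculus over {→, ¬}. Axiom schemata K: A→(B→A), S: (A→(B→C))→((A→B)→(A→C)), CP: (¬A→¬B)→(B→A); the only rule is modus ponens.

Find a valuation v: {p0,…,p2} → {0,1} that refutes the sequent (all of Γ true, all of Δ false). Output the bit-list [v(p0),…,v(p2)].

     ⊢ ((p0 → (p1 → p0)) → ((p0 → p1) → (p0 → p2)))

Enumerate valuations to refute Γ ⊢ Δ:
  v=000: Γ:[] Δ:[((p0 → (p1 → p0)) → ((p0 → p1) → (p0 → p2)))=T] refutes=False
  v=001: Γ:[] Δ:[((p0 → (p1 → p0)) → ((p0 → p1) → (p0 → p2)))=T] refutes=False
  v=010: Γ:[] Δ:[((p0 → (p1 → p0)) → ((p0 → p1) → (p0 → p2)))=T] refutes=False
  v=011: Γ:[] Δ:[((p0 → (p1 → p0)) → ((p0 → p1) → (p0 → p2)))=T] refutes=False
  v=100: Γ:[] Δ:[((p0 → (p1 → p0)) → ((p0 → p1) → (p0 → p2)))=T] refutes=False
  v=101: Γ:[] Δ:[((p0 → (p1 → p0)) → ((p0 → p1) → (p0 → p2)))=T] refutes=False
  v=110: Γ:[] Δ:[((p0 → (p1 → p0)) → ((p0 → p1) → (p0 → p2)))=F] refutes=True  ← countermodel

Result: [1, 1, 0]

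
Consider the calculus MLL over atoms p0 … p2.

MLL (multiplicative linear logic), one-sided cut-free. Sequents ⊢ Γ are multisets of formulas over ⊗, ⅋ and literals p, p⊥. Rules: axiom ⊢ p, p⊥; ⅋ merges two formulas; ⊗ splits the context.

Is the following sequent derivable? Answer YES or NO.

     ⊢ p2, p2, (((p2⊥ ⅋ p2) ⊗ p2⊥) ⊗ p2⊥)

Proof tree:
[⊗]  ⊢ p2, p2, (((p2⊥ ⅋ p2) ⊗ p2⊥) ⊗ p2⊥)
  [⊗]  ⊢ p2, ((p2⊥ ⅋ p2) ⊗ p2⊥)
    [⅋]  ⊢ (p2⊥ ⅋ p2)
      [Ax]  ⊢ p2, p2⊥
    [Ax]  ⊢ p2, p2⊥
  [Ax]  ⊢ p2, p2⊥

Result: YES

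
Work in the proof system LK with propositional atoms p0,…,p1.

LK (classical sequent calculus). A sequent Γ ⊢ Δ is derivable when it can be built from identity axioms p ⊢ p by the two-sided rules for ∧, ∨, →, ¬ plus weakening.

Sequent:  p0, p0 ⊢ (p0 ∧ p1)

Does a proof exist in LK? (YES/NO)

Truth-table refutation:
  v=00: Γ:[p0=F, p0=F] Δ:[(p0 ∧ p1)=F] refutes=False
  v=01: Γ:[p0=F, p0=F] Δ:[(p0 ∧ p1)=F] refutes=False
  v=10: Γ:[p0=T, p0=T] Δ:[(p0 ∧ p1)=F] refutes=True  ← countermodel

Result: NO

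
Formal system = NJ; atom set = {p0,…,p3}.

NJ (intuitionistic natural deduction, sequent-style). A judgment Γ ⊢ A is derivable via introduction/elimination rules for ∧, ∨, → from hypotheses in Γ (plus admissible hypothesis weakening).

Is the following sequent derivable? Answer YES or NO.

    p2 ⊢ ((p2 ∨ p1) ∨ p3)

Derivation trace:
[∨I₁] p2 ⊢ ((p2 ∨ p1) ∨ p3)
  [∨I₁] p2 ⊢ (p2 ∨ p1)
    [Ax] p2 ⊢ p2

Result: YES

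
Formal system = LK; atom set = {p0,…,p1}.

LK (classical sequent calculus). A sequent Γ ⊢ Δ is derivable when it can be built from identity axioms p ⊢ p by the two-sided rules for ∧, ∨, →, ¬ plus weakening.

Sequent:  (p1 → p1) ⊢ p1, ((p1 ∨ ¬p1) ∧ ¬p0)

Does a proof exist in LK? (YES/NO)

Search for a countermodel by truth-table:
  v=00: Γ:[(p1 → p1)=T] Δ:[p1=F, ((p1 ∨ ¬p1) ∧ ¬p0)=T] refutes=False
  v=01: Γ:[(p1 → p1)=T] Δ:[p1=T, ((p1 ∨ ¬p1) ∧ ¬p0)=T] refutes=False
  v=10: Γ:[(p1 → p1)=T] Δ:[p1=F, ((p1 ∨ ¬p1) ∧ ¬p0)=F] refutes=True  ← countermodel

Result: NO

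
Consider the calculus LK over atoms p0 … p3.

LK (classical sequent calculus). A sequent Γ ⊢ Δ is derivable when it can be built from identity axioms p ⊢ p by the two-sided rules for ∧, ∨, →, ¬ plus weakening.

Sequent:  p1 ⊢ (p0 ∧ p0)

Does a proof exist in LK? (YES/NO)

Enumerate valuations to refute Γ ⊢ Δ:
  v=0000: Γ:[p1=F] Δ:[(p0 ∧ p0)=F] refutes=False
  v=0001: Γ:[p1=F] Δ:[(p0 ∧ p0)=F] refutes=False
  v=0010: Γ:[p1=F] Δ:[(p0 ∧ p0)=F] refutes=False
  v=0011: Γ:[p1=F] Δ:[(p0 ∧ p0)=F] refutes=False
  v=0100: Γ:[p1=T] Δ:[(p0 ∧ p0)=F] refutes=True  ← countermodel

Result: NO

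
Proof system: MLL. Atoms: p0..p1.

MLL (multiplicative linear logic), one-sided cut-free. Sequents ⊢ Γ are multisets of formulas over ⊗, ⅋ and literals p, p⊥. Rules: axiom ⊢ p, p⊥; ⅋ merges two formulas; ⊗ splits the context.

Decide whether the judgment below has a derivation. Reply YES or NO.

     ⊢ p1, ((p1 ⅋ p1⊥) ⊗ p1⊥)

Derivation trace:
[⊗]  ⊢ p1, ((p1 ⅋ p1⊥) ⊗ p1⊥)
  [⅋]  ⊢ (p1 ⅋ p1⊥)
    [Ax]  ⊢ p1, p1⊥
  [Ax]  ⊢ p1, p1⊥

Result: YES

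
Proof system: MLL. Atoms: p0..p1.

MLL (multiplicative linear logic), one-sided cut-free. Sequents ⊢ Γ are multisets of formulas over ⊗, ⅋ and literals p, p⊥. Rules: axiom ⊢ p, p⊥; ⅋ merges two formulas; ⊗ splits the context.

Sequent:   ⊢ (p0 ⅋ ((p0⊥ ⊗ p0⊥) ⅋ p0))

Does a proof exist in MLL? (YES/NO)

Derivation trace:
[⅋]  ⊢ (p0 ⅋ ((p0⊥ ⊗ p0⊥) ⅋ p0))
  [⅋]  ⊢ p0, ((p0⊥ ⊗ p0⊥) ⅋ p0)
    [⊗]  ⊢ p0, p0, (p0⊥ ⊗ p0⊥)
      [Ax]  ⊢ p0, p0⊥
      [Ax]  ⊢ p0, p0⊥

Result: YES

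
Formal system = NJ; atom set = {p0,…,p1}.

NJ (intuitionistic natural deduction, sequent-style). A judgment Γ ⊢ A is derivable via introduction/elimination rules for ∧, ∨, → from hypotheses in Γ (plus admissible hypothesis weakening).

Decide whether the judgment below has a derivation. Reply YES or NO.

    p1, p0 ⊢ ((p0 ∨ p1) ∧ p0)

Derivation trace:
[∧I] p1, p0 ⊢ ((p0 ∨ p1) ∧ p0)
  [Wk] p0, p1 ⊢ (p0 ∨ p1)
    [∨I₁] p0 ⊢ (p0 ∨ p1)
      [Ax] p0 ⊢ p0
  [Ax] p0 ⊢ p0

Result: YES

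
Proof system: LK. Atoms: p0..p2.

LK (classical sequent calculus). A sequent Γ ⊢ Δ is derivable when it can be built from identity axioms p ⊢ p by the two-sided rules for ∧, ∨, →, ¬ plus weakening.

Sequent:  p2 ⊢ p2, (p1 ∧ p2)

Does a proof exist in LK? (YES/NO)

Derivation (root first):
[∧R] p2 ⊢ p2, (p1 ∧ p2)
  [WR] p2 ⊢ p2, p1
    [Ax] p2 ⊢ p2
  [Ax] p2 ⊢ p2

Result: YES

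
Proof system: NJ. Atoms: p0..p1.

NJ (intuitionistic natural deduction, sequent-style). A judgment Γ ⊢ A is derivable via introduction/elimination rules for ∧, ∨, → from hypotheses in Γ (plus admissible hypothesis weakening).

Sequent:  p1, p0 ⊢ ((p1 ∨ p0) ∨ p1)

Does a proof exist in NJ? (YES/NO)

Derivation (root first):
[∨I₁] p1, p0 ⊢ ((p1 ∨ p0) ∨ p1)
  [∨I₁] p1, p0 ⊢ (p1 ∨ p0)
    [Wk] p1, p0 ⊢ p1
      [Ax] p1 ⊢ p1

Result: YES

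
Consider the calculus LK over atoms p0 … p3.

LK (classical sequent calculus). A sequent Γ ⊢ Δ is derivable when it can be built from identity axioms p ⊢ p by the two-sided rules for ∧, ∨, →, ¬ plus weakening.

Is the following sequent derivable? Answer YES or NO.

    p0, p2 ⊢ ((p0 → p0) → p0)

Derivation (root first):
[→R] p0, p2 ⊢ ((p0 → p0) → p0)
  [WL] p0, (p0 → p0), p2 ⊢ p0
    [→L] p0, (p0 → p0) ⊢ p0
      [Ax] p0 ⊢ p0
      [Ax] p0 ⊢ p0

Result: YES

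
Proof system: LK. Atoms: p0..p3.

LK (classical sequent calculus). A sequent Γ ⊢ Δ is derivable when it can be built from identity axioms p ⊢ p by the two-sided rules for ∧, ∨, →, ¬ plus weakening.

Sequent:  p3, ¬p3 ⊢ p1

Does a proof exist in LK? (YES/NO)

Derivation (root first):
[¬L] p3, ¬p3 ⊢ p1
  [WR] p3 ⊢ p3, p1
    [Ax] p3 ⊢ p3

Result: YES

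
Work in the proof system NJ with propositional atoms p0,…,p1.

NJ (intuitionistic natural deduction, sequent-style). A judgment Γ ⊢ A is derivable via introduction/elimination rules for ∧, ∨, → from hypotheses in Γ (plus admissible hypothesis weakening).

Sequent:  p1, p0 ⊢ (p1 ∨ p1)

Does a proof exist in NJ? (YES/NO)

Proof tree:
[Wk] p1, p0 ⊢ (p1 ∨ p1)
  [∨I₁] p1 ⊢ (p1 ∨ p1)
    [Ax] p1 ⊢ p1

Result: YES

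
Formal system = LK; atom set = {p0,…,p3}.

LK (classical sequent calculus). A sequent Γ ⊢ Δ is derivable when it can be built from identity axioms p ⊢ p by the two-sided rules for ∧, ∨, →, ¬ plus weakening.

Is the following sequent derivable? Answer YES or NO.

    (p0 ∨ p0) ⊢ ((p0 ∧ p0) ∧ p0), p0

Derivation trace:
[∨L] (p0 ∨ p0) ⊢ ((p0 ∧ p0) ∧ p0), p0
  [Ax] p0 ⊢ p0
  [∧R] p0 ⊢ ((p0 ∧ p0) ∧ p0)
    [∧R] p0 ⊢ (p0 ∧ p0)
      [Ax] p0 ⊢ p0
      [Ax] p0 ⊢ p0
    [Ax] p0 ⊢ p0

Result: YES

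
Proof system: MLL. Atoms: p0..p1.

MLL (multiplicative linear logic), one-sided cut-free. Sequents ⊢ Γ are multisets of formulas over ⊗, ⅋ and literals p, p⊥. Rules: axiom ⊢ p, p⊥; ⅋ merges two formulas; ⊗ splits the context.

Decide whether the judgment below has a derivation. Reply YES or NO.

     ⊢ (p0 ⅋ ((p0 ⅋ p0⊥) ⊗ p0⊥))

Proof tree:
[⅋]  ⊢ (p0 ⅋ ((p0 ⅋ p0⊥) ⊗ p0⊥))
  [⊗]  ⊢ p0, ((p0 ⅋ p0⊥) ⊗ p0⊥)
    [⅋]  ⊢ (p0 ⅋ p0⊥)
      [Ax]  ⊢ p0, p0⊥
    [Ax]  ⊢ p0, p0⊥

Result: YES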